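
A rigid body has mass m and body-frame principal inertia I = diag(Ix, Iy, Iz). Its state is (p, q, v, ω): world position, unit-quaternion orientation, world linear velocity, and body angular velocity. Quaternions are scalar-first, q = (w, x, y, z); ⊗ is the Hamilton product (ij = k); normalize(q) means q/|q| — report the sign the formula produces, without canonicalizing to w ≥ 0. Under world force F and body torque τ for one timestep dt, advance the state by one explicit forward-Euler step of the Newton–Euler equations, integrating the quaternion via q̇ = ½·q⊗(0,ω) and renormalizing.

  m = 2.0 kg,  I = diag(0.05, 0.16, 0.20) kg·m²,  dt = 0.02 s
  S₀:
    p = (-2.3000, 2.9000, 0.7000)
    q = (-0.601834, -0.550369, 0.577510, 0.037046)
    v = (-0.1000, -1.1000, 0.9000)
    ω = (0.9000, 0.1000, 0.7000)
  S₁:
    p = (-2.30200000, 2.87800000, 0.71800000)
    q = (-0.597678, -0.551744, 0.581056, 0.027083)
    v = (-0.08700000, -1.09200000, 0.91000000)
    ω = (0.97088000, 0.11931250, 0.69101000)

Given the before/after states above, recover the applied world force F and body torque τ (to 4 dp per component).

F = (1.3000, 0.8000, 1.0000)
τ = (0.1800, 0.0600, -0.0800)

rate change Δω = (0.07088000, 0.01931250, -0.00899000)
ω₀×(Iω₀) = (0.0028, -0.0945, 0.0099)
τ = I·(Δω/dt) + ω₀×(Iω₀) = (0.1800, 0.0600, -0.0800)
v₁ − v₀ = (0.01300000, 0.00800000, 0.01000000)
F = m·Δv/dt = (1.3000, 0.8000, 1.0000)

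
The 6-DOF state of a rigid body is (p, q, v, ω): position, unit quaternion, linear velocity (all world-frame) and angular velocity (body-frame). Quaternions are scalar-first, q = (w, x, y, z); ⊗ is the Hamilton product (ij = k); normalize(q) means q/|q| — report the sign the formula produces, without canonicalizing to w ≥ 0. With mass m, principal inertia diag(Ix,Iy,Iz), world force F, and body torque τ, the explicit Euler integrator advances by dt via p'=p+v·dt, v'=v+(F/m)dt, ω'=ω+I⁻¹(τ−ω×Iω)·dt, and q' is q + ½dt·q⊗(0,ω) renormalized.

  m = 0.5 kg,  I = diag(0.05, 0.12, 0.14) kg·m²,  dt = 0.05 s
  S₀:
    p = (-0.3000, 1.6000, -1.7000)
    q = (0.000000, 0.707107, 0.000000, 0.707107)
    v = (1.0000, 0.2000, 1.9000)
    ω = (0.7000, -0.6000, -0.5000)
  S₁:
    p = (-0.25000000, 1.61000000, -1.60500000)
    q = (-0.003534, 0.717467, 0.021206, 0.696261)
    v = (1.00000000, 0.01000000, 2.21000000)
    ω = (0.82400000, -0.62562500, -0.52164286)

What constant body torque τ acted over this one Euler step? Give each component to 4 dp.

τ = (0.1300, -0.0300, -0.0900)

ω₁ − ω₀ = (0.12400000, -0.02562500, -0.02164286)
precession coupling = (0.0060, 0.0315, -0.0294)
τ = I·(Δω/dt) + ω₀×(Iω₀) = (0.1300, -0.0300, -0.0900)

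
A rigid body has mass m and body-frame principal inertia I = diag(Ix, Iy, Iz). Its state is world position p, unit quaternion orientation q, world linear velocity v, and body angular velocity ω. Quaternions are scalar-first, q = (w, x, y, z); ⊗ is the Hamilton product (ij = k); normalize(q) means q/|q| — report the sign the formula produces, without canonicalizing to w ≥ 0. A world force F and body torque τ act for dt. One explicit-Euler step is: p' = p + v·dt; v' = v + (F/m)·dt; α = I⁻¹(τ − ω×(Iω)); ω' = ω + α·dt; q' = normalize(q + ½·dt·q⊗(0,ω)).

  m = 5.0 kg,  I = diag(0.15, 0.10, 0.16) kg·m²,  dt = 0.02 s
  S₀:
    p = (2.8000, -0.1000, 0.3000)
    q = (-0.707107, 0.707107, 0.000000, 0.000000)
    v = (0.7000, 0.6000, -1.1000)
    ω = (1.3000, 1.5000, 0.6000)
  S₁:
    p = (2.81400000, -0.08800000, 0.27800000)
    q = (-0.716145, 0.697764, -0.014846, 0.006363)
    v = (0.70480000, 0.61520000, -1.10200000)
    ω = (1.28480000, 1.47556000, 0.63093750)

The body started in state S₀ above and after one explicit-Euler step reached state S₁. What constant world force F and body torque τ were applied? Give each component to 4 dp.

F = (1.2000, 3.8000, -0.5000)
τ = (-0.0600, -0.1300, 0.1500)

Δv = v₁−v₀ = (0.00480000, 0.01520000, -0.00200000)
F = m·Δv/dt = (1.2000, 3.8000, -0.5000)
ω₁ − ω₀ = (-0.01520000, -0.02444000, 0.03093750)
I·α + gyro = (-0.0600, -0.1300, 0.1500)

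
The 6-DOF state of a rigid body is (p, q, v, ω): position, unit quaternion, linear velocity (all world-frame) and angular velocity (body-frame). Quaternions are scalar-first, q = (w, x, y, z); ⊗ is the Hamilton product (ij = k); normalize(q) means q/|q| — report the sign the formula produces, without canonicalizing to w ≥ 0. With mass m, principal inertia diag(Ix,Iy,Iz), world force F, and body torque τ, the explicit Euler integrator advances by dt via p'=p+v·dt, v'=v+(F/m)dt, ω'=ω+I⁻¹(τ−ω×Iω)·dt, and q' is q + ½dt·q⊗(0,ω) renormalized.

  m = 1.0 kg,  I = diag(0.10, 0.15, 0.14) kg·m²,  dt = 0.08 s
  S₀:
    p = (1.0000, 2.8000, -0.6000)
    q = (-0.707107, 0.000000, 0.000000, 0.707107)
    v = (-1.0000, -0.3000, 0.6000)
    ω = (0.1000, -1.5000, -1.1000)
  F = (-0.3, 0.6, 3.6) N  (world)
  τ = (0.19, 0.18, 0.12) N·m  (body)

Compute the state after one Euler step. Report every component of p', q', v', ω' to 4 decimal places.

a = F/m = (-0.3000, 0.6000, 3.6000)
new position p' = (0.9200, 2.7760, -0.5520)
v' = v + a·dt = (-1.0240, -0.2520, 0.8880)
gyro term ω×Iω = (-0.0165, 0.0044, -0.0075)
(τ − ω×Iω)/I = (2.0650, 1.1707, 0.9107)
new body rate ω' = (0.2652, -1.4063, -1.0271)
Hamilton product q⊗(0,ω) = (0.7778177, 0.9899498, 1.1313712, 0.7778177)
updated quaternion q' = (-0.6741, 0.0395, 0.0451, 0.7362)

p' = (0.9200, 2.7760, -0.5520)
q' = (-0.6741, 0.0395, 0.0451, 0.7362)
v' = (-1.0240, -0.2520, 0.8880)
ω' = (0.2652, -1.4063, -1.0271)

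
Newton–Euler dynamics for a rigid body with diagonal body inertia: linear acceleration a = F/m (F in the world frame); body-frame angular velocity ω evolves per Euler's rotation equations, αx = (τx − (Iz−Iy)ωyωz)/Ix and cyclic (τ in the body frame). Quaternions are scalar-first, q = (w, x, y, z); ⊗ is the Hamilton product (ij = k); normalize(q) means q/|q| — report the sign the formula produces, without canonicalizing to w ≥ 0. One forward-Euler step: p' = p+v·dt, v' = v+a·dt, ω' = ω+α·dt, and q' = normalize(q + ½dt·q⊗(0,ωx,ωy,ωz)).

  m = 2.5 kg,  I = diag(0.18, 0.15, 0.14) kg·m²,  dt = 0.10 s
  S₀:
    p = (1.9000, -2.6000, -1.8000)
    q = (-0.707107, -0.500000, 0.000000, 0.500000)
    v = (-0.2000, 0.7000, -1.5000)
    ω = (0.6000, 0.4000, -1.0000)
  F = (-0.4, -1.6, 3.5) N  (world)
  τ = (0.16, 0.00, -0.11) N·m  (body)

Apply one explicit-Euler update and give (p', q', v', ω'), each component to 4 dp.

p' = (1.8800, -2.5300, -1.9500)
q' = (-0.6658, -0.5302, -0.0241, 0.5244)
v' = (-0.2160, 0.6360, -1.3600)
ω' = (0.6867, 0.4160, -1.0734)

ω×(Iω) gyroscopic = (0.0040, -0.0240, -0.0072)
α = I⁻¹(τ − ω×Iω) = (0.8667, 0.1600, -0.7343)
ω + α·dt = (0.6867, 0.4160, -1.0734)
Hamilton product q⊗(0,ω) = (0.8000000, -0.6242642, -0.4828428, 0.5071070)
q' = normalize(q + ½dt·q⊗(0,ω)) = (-0.6658, -0.5302, -0.0241, 0.5244)
p' = p + v·dt = (1.8800, -2.5300, -1.9500)
v + (F/m)dt = (-0.2160, 0.6360, -1.3600)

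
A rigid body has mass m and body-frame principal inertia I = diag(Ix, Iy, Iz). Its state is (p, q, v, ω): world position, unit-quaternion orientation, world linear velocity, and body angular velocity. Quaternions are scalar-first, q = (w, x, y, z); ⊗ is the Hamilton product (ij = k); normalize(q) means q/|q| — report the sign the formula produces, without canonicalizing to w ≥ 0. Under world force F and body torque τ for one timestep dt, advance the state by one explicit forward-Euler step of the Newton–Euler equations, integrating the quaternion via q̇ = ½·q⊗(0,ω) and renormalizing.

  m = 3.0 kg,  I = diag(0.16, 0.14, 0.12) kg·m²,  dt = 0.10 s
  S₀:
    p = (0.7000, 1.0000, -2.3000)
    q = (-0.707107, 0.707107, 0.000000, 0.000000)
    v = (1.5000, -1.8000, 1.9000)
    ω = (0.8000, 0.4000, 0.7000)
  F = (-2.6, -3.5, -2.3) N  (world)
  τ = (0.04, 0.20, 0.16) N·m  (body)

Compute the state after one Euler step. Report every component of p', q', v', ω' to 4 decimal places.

linear accel F/m = (-0.8667, -1.1667, -0.7667)
p' = p + v·dt = (0.8500, 0.8200, -2.1100)
new velocity v' = (1.4133, -1.9167, 1.8233)
ω×(Iω) gyroscopic = (-0.0056, 0.0224, -0.0064)
α = I⁻¹(τ − ω×Iω) = (0.2850, 1.2686, 1.3867)
ω + α·dt = (0.8285, 0.5269, 0.8387)
2q̇ = q⊗(0,ω) = (-0.5656856, -0.5656856, -0.7778177, -0.2121321)
updated quaternion q' = (-0.7342, 0.6777, -0.0388, -0.0106)

p' = (0.8500, 0.8200, -2.1100)
q' = (-0.7342, 0.6777, -0.0388, -0.0106)
v' = (1.4133, -1.9167, 1.8233)
ω' = (0.8285, 0.5269, 0.8387)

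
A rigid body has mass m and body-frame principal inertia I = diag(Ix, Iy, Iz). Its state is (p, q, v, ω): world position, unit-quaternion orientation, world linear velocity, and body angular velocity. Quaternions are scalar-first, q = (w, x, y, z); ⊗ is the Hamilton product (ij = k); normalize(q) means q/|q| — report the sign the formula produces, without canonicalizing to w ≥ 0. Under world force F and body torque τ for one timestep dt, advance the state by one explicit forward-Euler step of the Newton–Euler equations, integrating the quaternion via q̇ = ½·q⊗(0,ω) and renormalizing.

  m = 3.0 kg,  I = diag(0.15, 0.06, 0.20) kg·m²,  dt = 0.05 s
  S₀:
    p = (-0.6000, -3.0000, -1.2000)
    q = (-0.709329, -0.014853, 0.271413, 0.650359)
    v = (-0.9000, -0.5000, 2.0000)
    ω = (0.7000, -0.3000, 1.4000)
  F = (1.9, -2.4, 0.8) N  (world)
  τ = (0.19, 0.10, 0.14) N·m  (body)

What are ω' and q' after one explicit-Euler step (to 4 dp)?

ω' = (0.7829, -0.1758, 1.4303)
q' = (-0.7292, -0.0129, 0.2884, 0.6204)

precession coupling ω×(Iω) = (-0.0588, -0.0490, 0.0189)
α = I⁻¹(τ − ω×Iω) = (1.6587, 2.4833, 0.6055)
ω + α·dt = (0.7829, -0.1758, 1.4303)
Hamilton product q⊗(0,ω) = (-0.8186816, 0.0785556, 0.6888442, -1.1785938)
q + ½dt·q⊗(0,ω), renormalized = (-0.7292, -0.0129, 0.2884, 0.6204)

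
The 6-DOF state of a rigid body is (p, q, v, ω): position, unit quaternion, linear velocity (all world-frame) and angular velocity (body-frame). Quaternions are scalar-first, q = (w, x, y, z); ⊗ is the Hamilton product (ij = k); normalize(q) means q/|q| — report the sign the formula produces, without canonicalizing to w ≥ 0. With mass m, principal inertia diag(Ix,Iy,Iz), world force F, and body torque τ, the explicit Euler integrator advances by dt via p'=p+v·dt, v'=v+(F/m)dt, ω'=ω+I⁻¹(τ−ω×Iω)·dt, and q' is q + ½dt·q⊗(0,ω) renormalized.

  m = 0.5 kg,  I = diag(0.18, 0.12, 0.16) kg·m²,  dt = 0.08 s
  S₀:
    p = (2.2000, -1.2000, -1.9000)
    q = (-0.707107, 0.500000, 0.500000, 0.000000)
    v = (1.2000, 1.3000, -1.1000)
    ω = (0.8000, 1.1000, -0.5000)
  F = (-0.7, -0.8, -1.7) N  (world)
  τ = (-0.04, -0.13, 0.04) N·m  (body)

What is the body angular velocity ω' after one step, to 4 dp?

ω' = (0.7920, 1.0187, -0.4536)

(τ − ω×Iω)/I = (-0.1000, -1.0167, 0.5800)
new body rate ω' = (0.7920, 1.0187, -0.4536)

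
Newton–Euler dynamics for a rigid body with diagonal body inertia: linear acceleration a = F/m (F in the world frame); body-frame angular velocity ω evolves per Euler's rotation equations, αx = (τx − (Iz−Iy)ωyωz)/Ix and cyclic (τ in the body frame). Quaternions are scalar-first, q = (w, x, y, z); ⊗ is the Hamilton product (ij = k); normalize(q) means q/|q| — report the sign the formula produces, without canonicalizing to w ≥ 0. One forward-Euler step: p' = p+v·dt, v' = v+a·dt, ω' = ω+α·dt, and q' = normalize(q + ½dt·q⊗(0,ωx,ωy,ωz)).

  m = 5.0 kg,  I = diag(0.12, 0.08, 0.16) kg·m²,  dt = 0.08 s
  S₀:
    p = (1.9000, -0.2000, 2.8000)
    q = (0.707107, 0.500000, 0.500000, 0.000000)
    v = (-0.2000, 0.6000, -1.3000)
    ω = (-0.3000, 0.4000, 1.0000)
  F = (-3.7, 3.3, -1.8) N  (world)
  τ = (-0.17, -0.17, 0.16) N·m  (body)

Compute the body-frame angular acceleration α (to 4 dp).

gyro term ω×Iω = (0.0320, 0.0120, 0.0048)
angular accel α = (-1.6833, -2.2750, 0.9700)

α = (-1.6833, -2.2750, 0.9700)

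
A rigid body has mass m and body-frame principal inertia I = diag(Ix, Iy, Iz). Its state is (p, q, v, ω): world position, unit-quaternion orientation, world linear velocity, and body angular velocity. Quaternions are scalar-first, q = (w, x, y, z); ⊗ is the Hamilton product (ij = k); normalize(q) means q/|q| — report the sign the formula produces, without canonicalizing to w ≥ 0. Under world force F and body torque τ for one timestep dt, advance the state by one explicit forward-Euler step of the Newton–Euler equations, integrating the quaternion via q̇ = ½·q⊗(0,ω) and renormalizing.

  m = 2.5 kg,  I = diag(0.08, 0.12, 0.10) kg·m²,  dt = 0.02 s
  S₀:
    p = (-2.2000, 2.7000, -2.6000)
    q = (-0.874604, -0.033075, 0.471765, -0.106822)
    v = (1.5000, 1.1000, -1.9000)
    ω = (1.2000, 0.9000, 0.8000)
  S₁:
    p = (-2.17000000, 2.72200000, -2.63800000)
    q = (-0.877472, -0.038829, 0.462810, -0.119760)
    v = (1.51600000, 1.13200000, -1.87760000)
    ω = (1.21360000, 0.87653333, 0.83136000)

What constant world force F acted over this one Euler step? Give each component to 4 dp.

velocity change Δv = (0.01600000, 0.03200000, 0.02240000)
m·(v₁−v₀)/dt = (2.0000, 4.0000, 2.8000)

F = (2.0000, 4.0000, 2.8000)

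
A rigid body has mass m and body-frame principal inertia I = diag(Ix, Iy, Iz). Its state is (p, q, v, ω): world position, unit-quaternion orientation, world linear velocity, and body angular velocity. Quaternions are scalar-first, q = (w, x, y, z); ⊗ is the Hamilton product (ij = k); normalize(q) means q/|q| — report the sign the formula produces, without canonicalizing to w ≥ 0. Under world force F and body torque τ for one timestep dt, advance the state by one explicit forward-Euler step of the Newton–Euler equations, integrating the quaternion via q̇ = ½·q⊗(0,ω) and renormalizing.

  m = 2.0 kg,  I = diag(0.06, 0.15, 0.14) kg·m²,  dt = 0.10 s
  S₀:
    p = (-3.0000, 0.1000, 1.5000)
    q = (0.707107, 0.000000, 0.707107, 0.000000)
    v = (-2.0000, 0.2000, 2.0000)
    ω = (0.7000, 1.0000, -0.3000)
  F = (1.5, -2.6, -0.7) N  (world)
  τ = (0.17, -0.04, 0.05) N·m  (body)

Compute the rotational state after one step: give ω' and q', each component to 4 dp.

precession coupling ω×(Iω) = (0.0030, 0.0168, 0.0630)
α = I⁻¹(τ − ω×Iω) = (2.7833, -0.3787, -0.0929)
ω + α·dt = (0.9783, 0.9621, -0.3093)
2q̇ = q⊗(0,ω) = (-0.7071070, 0.2828428, 0.7071070, -0.7071070)
q' = normalize(q + ½dt·q⊗(0,ω)) = (0.6704, 0.0141, 0.7410, -0.0353)

ω' = (0.9783, 0.9621, -0.3093)
q' = (0.6704, 0.0141, 0.7410, -0.0353)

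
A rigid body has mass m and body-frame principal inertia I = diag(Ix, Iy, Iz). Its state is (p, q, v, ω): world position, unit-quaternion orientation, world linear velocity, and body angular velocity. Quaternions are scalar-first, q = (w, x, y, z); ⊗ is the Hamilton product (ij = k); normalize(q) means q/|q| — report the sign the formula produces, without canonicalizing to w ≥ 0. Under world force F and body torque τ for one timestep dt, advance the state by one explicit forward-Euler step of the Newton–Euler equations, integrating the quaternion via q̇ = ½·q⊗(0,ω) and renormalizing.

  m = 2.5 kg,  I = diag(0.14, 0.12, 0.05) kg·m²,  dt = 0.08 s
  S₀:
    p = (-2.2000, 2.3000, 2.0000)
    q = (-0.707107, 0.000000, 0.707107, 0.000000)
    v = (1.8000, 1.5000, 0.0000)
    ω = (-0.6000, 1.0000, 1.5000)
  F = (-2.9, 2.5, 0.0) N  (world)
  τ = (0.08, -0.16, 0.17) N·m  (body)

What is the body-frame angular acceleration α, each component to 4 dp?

α = (1.3214, -0.6583, 3.1600)

ω×(Iω) gyroscopic = (-0.1050, -0.0810, 0.0120)
angular accel α = (1.3214, -0.6583, 3.1600)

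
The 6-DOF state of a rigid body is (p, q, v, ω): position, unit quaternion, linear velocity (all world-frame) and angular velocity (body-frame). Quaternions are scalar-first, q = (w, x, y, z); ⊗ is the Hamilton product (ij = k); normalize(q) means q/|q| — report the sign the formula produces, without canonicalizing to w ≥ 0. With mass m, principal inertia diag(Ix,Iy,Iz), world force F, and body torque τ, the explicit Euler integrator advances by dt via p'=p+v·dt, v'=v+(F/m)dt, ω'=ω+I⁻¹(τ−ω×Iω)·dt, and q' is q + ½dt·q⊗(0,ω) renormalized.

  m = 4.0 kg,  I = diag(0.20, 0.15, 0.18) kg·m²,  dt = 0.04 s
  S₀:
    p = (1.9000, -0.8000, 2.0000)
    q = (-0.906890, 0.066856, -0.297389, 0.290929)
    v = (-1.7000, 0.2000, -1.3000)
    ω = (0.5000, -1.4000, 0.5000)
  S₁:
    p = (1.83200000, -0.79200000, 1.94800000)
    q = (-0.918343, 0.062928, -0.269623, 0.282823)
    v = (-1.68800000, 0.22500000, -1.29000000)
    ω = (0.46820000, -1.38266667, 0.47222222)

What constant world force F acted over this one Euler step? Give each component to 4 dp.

v₁ − v₀ = (0.01200000, 0.02500000, 0.01000000)
F = m·Δv/dt = (1.2000, 2.5000, 1.0000)

F = (1.2000, 2.5000, 1.0000)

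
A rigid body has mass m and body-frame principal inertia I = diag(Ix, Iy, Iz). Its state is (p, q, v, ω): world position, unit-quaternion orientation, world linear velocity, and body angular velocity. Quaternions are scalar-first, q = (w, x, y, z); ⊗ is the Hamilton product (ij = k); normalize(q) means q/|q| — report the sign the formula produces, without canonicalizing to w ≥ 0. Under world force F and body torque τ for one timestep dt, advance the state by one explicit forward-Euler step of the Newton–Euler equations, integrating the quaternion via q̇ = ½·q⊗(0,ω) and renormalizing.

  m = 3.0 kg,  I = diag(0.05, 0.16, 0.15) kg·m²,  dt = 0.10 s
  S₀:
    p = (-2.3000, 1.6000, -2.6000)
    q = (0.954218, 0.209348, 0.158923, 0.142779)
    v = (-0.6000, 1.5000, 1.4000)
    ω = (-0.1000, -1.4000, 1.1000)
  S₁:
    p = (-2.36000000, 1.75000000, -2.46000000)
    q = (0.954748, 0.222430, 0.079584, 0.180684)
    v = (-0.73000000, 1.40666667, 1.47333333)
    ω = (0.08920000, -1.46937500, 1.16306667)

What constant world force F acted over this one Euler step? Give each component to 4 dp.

velocity change Δv = (-0.13000000, -0.09333333, 0.07333333)
F = m·Δv/dt = (-3.9000, -2.8000, 2.2000)

F = (-3.9000, -2.8000, 2.2000)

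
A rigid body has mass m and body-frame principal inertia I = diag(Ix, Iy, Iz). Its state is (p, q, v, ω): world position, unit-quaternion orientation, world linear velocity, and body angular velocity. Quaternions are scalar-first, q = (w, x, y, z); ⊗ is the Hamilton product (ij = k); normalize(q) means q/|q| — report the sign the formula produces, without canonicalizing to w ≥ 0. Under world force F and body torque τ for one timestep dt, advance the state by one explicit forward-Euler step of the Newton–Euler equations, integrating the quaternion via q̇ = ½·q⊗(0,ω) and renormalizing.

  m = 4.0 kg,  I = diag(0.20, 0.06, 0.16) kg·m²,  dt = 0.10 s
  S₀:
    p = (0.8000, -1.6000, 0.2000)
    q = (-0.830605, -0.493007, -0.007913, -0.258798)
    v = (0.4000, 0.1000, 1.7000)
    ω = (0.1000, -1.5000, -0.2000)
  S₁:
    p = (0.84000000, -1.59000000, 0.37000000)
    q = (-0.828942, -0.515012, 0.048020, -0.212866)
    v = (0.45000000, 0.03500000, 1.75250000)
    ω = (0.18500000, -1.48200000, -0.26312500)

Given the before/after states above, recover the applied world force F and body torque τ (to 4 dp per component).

rate change Δω = (0.08500000, 0.01800000, -0.06312500)
gyro term ω₀×Iω₀ = (0.0300, -0.0008, 0.0210)
applied torque τ = (0.2000, 0.0100, -0.0800)
v₁ − v₀ = (0.05000000, -0.06500000, 0.05250000)
F = m·Δv/dt = (2.0000, -2.6000, 2.1000)

F = (2.0000, -2.6000, 2.1000)
τ = (0.2000, 0.0100, -0.0800)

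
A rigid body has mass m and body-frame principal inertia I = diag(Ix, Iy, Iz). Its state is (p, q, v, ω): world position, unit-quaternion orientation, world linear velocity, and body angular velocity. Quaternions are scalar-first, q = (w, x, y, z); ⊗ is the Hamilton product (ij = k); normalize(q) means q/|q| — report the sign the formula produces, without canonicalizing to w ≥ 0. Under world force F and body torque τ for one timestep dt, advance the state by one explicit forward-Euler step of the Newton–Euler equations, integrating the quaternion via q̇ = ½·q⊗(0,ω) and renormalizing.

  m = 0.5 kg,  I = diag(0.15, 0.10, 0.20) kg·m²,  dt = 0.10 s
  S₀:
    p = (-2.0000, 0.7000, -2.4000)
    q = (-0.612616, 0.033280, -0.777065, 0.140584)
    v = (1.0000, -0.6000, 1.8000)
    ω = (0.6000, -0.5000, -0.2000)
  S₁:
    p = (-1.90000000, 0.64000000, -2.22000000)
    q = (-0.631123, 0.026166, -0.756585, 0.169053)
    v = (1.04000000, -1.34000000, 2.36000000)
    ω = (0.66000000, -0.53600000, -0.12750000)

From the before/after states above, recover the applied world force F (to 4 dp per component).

v₁ − v₀ = (0.04000000, -0.74000000, 0.56000000)
m·(v₁−v₀)/dt = (0.2000, -3.7000, 2.8000)

F = (0.2000, -3.7000, 2.8000)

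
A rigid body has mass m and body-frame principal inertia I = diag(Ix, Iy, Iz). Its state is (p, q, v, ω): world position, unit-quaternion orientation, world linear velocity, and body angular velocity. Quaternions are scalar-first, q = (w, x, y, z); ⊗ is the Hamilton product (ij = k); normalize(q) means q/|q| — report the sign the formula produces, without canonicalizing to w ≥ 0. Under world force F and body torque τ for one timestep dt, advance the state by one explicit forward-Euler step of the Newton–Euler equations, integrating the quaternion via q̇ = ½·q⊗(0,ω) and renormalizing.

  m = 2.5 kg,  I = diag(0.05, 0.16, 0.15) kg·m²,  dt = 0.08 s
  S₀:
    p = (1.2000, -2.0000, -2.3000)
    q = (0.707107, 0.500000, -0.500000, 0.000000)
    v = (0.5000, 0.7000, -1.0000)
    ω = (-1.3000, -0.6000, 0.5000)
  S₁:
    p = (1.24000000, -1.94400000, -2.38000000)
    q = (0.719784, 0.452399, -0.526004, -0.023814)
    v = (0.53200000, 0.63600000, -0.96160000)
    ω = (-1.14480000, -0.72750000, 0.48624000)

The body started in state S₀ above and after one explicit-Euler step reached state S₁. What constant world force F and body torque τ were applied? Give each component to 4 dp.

ω₁ − ω₀ = (0.15520000, -0.12750000, -0.01376000)
ω₀×(Iω₀) = (0.0030, 0.0650, 0.0858)
τ = I·(Δω/dt) + ω₀×(Iω₀) = (0.1000, -0.1900, 0.0600)
Δv = v₁−v₀ = (0.03200000, -0.06400000, 0.03840000)
m·(v₁−v₀)/dt = (1.0000, -2.0000, 1.2000)

F = (1.0000, -2.0000, 1.2000)
τ = (0.1000, -0.1900, 0.0600)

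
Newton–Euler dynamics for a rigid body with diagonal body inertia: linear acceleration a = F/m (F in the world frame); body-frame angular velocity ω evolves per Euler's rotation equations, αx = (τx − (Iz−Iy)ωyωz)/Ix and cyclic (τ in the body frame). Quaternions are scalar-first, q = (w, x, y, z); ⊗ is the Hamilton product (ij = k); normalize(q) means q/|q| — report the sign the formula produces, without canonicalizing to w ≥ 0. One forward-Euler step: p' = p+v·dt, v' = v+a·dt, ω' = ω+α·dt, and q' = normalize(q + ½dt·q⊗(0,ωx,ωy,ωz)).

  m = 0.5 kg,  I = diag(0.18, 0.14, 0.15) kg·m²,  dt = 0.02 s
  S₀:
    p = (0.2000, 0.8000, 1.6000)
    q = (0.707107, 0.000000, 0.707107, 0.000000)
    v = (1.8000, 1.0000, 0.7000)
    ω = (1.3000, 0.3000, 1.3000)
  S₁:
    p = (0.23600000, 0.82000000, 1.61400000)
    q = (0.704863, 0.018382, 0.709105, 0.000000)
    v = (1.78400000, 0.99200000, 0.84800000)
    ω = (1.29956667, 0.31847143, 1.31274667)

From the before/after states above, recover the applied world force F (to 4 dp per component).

velocity change Δv = (-0.01600000, -0.00800000, 0.14800000)
m·(v₁−v₀)/dt = (-0.4000, -0.2000, 3.7000)

F = (-0.4000, -0.2000, 3.7000)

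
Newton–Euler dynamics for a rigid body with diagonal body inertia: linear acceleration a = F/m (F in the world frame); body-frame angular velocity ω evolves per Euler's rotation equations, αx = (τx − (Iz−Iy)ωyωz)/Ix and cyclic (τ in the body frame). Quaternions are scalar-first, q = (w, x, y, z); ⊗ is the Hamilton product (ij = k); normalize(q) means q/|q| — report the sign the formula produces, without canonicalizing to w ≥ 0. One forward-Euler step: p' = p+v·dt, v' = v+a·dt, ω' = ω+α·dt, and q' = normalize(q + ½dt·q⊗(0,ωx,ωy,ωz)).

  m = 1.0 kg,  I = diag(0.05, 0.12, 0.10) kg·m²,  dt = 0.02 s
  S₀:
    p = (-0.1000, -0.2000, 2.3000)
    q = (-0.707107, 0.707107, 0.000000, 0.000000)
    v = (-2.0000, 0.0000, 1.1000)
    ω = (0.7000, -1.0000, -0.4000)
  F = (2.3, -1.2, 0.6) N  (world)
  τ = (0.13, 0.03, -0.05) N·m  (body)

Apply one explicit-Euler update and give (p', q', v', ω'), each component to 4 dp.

p' = (-0.1400, -0.2000, 2.3220)
q' = (-0.7120, 0.7021, 0.0099, -0.0042)
v' = (-1.9540, -0.0240, 1.1120)
ω' = (0.7552, -0.9973, -0.4002)

a = F/m = (2.3000, -1.2000, 0.6000)
new position p' = (-0.1400, -0.2000, 2.3220)
v' = v + a·dt = (-1.9540, -0.0240, 1.1120)
α = I⁻¹(τ − ω×Iω) = (2.7600, 0.1333, -0.0100)
ω + α·dt = (0.7552, -0.9973, -0.4002)
q⊗(0,ω) = (-0.4949749, -0.4949749, 0.9899498, -0.4242642)
q + ½dt·q⊗(0,ω), renormalized = (-0.7120, 0.7021, 0.0099, -0.0042)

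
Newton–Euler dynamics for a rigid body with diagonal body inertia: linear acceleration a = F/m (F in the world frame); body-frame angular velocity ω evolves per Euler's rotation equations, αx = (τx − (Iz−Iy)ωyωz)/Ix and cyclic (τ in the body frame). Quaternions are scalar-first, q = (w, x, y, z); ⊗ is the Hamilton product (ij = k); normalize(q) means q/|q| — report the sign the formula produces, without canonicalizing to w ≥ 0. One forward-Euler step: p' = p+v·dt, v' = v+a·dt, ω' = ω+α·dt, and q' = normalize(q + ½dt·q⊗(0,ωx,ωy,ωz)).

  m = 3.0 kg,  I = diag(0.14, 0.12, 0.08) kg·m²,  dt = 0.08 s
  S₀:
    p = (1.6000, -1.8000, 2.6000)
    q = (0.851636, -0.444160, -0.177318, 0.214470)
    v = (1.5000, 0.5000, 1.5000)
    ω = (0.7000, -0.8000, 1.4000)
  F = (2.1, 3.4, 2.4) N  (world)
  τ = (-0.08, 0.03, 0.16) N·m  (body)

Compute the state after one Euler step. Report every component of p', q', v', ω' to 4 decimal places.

p' = (1.7200, -1.7600, 2.7200)
q' = (0.8443, -0.4223, -0.1733, 0.2806)
v' = (1.5560, 0.5907, 1.5640)
ω' = (0.6287, -0.8192, 1.5488)

angular accel α = (-0.8914, -0.2400, 1.8600)
new body rate ω' = (0.6287, -0.8192, 1.5488)
2q̇ = q⊗(0,ω) = (-0.1312004, 0.5194760, 0.0906442, 1.6717410)
q' = normalize(q + ½dt·q⊗(0,ω)) = (0.8443, -0.4223, -0.1733, 0.2806)
a = F/m = (0.7000, 1.1333, 0.8000)
p' = p + v·dt = (1.7200, -1.7600, 2.7200)
v + (F/m)dt = (1.5560, 0.5907, 1.5640)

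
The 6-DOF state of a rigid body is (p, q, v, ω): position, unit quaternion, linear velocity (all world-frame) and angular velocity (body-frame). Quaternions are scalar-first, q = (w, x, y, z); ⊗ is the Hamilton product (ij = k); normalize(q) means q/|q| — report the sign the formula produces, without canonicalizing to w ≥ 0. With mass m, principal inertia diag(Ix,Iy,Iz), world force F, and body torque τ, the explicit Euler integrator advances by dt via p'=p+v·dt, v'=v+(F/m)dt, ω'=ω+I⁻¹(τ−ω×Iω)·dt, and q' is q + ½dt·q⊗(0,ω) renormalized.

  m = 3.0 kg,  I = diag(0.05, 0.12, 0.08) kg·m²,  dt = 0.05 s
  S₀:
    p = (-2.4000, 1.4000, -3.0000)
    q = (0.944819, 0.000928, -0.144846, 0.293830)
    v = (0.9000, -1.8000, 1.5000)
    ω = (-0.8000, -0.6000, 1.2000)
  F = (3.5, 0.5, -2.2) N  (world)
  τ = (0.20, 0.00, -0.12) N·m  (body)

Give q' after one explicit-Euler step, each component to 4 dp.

Hamilton product q⊗(0,ω) = (-0.4387612, -0.7533724, -0.8030690, 1.0173492)
q' = normalize(q + ½dt·q⊗(0,ω)) = (0.9331, -0.0179, -0.1648, 0.3190)

q' = (0.9331, -0.0179, -0.1648, 0.3190)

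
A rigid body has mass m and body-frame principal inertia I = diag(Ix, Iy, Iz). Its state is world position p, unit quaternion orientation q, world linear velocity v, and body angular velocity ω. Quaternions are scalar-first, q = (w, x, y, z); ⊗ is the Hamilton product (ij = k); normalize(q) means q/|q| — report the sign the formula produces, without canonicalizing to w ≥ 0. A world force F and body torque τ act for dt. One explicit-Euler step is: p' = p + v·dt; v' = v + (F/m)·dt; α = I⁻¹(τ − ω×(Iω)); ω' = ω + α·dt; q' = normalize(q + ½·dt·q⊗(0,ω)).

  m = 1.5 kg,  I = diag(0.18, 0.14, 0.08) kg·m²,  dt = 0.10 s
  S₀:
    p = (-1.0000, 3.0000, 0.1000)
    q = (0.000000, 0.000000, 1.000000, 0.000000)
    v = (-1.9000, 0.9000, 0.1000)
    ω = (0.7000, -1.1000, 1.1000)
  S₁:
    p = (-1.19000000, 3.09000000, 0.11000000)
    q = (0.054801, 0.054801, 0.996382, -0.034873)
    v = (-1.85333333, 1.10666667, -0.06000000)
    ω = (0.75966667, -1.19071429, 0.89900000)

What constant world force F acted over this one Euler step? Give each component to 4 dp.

velocity change Δv = (0.04666667, 0.20666667, -0.16000000)
F = m·Δv/dt = (0.7000, 3.1000, -2.4000)

F = (0.7000, 3.1000, -2.4000)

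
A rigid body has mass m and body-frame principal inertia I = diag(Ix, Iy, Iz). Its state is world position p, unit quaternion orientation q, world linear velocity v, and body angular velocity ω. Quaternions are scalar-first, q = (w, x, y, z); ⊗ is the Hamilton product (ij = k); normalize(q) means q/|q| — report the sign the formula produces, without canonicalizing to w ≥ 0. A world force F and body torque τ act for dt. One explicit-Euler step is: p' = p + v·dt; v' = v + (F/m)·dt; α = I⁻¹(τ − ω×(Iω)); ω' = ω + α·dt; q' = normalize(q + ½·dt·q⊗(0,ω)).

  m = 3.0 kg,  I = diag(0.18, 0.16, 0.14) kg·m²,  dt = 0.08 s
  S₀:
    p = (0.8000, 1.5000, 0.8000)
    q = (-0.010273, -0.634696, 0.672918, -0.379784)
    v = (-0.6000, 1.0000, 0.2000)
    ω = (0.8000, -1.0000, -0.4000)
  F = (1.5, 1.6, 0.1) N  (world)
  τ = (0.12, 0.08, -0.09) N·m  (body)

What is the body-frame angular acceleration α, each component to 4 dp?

ω×(Iω) gyroscopic = (-0.0080, -0.0128, 0.0160)
angular accel α = (0.7111, 0.5800, -0.7571)

α = (0.7111, 0.5800, -0.7571)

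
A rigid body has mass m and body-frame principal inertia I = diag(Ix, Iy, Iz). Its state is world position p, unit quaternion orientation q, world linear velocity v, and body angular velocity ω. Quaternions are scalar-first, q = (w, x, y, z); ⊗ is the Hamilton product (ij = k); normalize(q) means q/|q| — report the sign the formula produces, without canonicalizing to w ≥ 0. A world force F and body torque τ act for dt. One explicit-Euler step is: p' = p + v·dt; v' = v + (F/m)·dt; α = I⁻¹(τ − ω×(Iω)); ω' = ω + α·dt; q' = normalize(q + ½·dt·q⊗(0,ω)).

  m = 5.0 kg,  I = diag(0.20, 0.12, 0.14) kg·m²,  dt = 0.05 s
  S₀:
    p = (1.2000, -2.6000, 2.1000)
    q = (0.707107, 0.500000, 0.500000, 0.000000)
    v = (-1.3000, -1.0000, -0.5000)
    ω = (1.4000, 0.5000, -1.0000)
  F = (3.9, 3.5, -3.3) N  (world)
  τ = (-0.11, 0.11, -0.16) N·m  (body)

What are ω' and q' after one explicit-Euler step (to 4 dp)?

ω' = (1.3750, 0.5808, -1.0371)
q' = (0.6827, 0.5117, 0.5208, -0.0289)

gyro term ω×Iω = (-0.0100, -0.0840, -0.0560)
α = I⁻¹(τ − ω×Iω) = (-0.5000, 1.6167, -0.7429)
ω' = ω + α·dt = (1.3750, 0.5808, -1.0371)
2q̇ = q⊗(0,ω) = (-0.9500000, 0.4899498, 0.8535535, -1.1571070)
q + ½dt·q⊗(0,ω), renormalized = (0.6827, 0.5117, 0.5208, -0.0289)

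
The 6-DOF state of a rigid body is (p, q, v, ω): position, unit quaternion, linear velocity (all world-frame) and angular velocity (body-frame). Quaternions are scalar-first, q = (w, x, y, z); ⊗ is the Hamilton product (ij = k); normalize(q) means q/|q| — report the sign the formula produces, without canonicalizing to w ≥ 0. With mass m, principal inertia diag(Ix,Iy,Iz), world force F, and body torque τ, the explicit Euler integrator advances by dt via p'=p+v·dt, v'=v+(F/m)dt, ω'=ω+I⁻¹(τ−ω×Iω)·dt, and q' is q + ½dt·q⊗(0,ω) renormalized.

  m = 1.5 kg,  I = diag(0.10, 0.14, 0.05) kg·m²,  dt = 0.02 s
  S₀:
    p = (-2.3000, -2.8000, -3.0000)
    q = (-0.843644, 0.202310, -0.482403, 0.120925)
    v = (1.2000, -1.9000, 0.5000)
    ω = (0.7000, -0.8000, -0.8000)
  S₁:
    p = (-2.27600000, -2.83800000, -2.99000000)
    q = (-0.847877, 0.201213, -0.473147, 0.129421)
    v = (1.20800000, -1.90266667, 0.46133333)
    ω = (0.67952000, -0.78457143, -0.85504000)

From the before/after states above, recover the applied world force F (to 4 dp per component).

velocity change Δv = (0.00800000, -0.00266667, -0.03866667)
m·(v₁−v₀)/dt = (0.6000, -0.2000, -2.9000)

F = (0.6000, -0.2000, -2.9000)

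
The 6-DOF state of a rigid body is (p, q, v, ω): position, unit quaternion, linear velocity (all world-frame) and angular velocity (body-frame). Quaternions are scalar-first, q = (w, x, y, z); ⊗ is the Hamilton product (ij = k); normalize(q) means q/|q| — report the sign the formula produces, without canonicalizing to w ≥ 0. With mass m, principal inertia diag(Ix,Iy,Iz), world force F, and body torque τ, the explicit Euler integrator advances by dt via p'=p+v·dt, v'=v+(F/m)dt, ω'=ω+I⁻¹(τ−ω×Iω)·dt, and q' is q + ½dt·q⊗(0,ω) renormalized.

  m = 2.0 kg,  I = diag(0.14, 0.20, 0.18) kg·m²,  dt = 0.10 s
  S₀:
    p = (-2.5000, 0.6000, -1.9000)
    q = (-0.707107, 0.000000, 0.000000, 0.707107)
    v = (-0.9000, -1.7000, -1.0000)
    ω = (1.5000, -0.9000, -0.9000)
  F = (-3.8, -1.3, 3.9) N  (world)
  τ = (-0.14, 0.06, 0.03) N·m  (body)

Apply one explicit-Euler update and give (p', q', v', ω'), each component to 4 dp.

p' = (-2.5900, 0.4300, -2.0000)
q' = (-0.6720, -0.0211, 0.0844, 0.7354)
v' = (-1.0900, -1.7650, -0.8050)
ω' = (1.4116, -0.8970, -0.8383)

α = I⁻¹(τ − ω×Iω) = (-0.8843, 0.0300, 0.6167)
ω + α·dt = (1.4116, -0.8970, -0.8383)
Hamilton product q⊗(0,ω) = (0.6363963, -0.4242642, 1.6970568, 0.6363963)
q + ½dt·q⊗(0,ω), renormalized = (-0.6720, -0.0211, 0.0844, 0.7354)
new position p' = (-2.5900, 0.4300, -2.0000)
new velocity v' = (-1.0900, -1.7650, -0.8050)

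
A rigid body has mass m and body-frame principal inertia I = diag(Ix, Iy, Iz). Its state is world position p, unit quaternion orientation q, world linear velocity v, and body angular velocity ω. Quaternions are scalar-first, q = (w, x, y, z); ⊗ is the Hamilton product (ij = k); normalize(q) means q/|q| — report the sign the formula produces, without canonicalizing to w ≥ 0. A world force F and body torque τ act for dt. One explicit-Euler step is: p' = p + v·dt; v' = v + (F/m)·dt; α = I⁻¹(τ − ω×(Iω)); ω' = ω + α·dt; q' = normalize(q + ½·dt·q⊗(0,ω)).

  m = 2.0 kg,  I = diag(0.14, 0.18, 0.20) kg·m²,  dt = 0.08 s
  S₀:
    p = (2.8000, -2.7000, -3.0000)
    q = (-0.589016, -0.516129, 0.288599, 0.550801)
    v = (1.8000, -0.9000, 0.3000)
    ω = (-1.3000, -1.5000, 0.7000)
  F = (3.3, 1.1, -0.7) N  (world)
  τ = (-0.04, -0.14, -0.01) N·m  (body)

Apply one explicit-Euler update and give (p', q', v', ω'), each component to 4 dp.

ω×(Iω) gyroscopic = (-0.0210, 0.0546, 0.0780)
α = I⁻¹(τ − ω×Iω) = (-0.1357, -1.0811, -0.4400)
ω' = ω + α·dt = (-1.3109, -1.5865, 0.6648)
Hamilton product q⊗(0,ω) = (-0.6236299, 1.7939416, 0.5287730, 0.7370610)
q' = normalize(q + ½dt·q⊗(0,ω)) = (-0.6118, -0.4428, 0.3087, 0.5782)
linear accel F/m = (1.6500, 0.5500, -0.3500)
p + v·dt = (2.9440, -2.7720, -2.9760)
new velocity v' = (1.9320, -0.8560, 0.2720)

p' = (2.9440, -2.7720, -2.9760)
q' = (-0.6118, -0.4428, 0.3087, 0.5782)
v' = (1.9320, -0.8560, 0.2720)
ω' = (-1.3109, -1.5865, 0.6648)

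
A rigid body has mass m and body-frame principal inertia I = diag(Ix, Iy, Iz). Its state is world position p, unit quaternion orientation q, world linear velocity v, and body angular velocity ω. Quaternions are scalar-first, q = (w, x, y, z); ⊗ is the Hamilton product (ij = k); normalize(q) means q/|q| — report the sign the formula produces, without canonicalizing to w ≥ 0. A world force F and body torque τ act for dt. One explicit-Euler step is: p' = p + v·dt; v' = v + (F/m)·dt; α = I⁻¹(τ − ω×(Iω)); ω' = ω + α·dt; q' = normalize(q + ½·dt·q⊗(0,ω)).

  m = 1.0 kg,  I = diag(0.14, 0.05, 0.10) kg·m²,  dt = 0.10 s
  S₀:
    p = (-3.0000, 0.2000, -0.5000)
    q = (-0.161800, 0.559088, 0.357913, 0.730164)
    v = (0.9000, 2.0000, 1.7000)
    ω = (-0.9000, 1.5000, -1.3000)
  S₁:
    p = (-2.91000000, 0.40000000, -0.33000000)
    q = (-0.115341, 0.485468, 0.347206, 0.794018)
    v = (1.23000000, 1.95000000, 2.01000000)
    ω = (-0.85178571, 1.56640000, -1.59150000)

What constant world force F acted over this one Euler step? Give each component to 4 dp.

Δv = v₁−v₀ = (0.33000000, -0.05000000, 0.31000000)
m·(v₁−v₀)/dt = (3.3000, -0.5000, 3.1000)

F = (3.3000, -0.5000, 3.1000)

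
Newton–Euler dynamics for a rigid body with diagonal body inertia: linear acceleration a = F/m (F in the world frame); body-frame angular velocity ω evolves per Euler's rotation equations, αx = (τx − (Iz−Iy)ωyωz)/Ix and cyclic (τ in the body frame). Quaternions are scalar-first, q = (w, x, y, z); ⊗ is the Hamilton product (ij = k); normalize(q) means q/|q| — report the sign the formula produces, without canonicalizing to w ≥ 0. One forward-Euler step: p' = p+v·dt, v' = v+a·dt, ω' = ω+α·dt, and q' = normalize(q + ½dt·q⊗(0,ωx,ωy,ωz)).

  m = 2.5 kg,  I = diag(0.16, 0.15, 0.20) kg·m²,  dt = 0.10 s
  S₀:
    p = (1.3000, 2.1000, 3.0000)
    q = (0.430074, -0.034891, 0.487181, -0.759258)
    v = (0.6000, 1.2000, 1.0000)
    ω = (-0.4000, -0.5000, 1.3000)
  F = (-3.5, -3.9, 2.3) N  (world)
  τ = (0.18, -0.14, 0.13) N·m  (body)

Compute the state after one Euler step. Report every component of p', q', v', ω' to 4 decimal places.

p' = (1.3600, 2.2200, 3.1000)
q' = (0.4896, -0.0307, 0.4926, -0.7188)
v' = (0.4600, 1.0440, 1.0920)
ω' = (-0.2672, -0.6072, 1.3660)

α = I⁻¹(τ − ω×Iω) = (1.3281, -1.0720, 0.6600)
ω' = ω + α·dt = (-0.2672, -0.6072, 1.3660)
Hamilton product q⊗(0,ω) = (1.2166695, 0.0816767, 0.1340245, 0.7714141)
q' = normalize(q + ½dt·q⊗(0,ω)) = (0.4896, -0.0307, 0.4926, -0.7188)
linear accel F/m = (-1.4000, -1.5600, 0.9200)
p' = p + v·dt = (1.3600, 2.2200, 3.1000)
new velocity v' = (0.4600, 1.0440, 1.0920)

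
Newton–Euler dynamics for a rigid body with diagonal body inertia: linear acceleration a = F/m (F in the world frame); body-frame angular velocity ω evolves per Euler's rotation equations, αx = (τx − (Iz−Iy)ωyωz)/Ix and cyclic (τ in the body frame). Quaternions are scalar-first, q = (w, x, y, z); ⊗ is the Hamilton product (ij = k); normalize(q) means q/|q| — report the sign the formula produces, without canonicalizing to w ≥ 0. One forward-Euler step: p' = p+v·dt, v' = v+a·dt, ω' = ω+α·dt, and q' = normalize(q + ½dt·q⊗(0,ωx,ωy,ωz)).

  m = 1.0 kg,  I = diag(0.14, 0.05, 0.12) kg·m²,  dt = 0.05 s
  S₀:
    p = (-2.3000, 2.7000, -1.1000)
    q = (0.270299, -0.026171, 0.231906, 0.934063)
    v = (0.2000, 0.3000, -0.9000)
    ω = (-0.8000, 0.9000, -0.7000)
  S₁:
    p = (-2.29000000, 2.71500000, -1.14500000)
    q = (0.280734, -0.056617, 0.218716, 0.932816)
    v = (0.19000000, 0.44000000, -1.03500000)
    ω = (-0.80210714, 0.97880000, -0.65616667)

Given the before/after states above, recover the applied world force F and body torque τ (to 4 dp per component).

velocity change Δv = (-0.01000000, 0.14000000, -0.13500000)
F = m·Δv/dt = (-0.2000, 2.8000, -2.7000)
Δω = ω₁−ω₀ = (-0.00210714, 0.07880000, 0.04383333)
gyro term ω₀×Iω₀ = (-0.0441, 0.0112, 0.0648)
applied torque τ = (-0.0500, 0.0900, 0.1700)

F = (-0.2000, 2.8000, -2.7000)
τ = (-0.0500, 0.0900, 0.1700)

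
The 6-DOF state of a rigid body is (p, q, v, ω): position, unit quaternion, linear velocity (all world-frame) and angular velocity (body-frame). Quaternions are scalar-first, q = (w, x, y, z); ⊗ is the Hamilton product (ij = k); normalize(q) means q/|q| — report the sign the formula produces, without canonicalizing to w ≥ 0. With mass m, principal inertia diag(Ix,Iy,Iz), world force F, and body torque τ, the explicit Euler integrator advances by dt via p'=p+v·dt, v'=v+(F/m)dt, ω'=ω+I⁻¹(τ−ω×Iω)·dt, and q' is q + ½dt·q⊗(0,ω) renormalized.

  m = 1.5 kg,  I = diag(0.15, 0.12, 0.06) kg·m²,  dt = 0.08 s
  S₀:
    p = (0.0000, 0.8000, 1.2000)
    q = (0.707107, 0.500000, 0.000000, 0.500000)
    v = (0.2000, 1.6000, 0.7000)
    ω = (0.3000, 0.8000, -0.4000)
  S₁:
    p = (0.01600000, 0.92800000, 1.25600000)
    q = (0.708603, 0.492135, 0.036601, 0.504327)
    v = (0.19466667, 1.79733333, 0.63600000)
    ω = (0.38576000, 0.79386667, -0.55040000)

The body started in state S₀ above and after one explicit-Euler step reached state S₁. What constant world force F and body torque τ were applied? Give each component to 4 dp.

F = (-0.1000, 3.7000, -1.2000)
τ = (0.1800, -0.0200, -0.1200)

velocity change Δv = (-0.00533333, 0.19733333, -0.06400000)
F = m·Δv/dt = (-0.1000, 3.7000, -1.2000)
Δω = ω₁−ω₀ = (0.08576000, -0.00613333, -0.15040000)
applied torque τ = (0.1800, -0.0200, -0.1200)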